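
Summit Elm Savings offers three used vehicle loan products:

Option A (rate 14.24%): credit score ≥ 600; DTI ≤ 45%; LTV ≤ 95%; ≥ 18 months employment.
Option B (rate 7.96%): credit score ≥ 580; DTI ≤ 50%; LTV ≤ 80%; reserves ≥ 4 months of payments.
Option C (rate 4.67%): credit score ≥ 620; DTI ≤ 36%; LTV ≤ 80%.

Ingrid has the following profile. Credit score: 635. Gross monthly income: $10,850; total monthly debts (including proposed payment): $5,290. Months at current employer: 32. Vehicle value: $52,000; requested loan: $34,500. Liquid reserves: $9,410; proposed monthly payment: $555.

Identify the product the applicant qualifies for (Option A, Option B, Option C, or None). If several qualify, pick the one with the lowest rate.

Option B

DTI = 5,290/10,850 = 48.8%.
LTV = 34,500/52,000 = 66.3%.
Reserves = 9,410/555 = 17.0 months.
Option A: score 635 ≥ 600; DTI 48.8% > 45%; LTV 66.3% ≤ 95%; employment 32 ≥ 18 mo → does not qualify.
Option B: score 635 ≥ 580; DTI 48.8% ≤ 50%; LTV 66.3% ≤ 80%; reserves 17.0 ≥ 4 mo → qualifies.
Option C: score 635 ≥ 620; DTI 48.8% > 36%; LTV 66.3% ≤ 80% → does not qualify.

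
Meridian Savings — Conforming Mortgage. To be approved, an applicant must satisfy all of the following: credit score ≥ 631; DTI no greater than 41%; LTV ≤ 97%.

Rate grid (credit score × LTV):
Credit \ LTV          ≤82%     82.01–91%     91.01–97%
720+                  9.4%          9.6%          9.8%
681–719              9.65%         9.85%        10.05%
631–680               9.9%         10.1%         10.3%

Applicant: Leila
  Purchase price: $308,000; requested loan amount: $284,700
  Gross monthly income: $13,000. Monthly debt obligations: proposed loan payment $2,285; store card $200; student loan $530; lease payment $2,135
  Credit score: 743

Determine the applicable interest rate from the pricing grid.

9.8%

Credit score 743 ≥ 631; Total monthly debts = (2,285 + 200 + 530 + 2,135) = 5,150. DTI = 5,150/13,000 = 39.6% ≤ 41%
LTV: 284,700 ÷ 308,000 = 92.4%, within 97% cap
Credit 743 → row 720+; LTV 92.4% → column 91.01–97%. Grid cell → 9.8%.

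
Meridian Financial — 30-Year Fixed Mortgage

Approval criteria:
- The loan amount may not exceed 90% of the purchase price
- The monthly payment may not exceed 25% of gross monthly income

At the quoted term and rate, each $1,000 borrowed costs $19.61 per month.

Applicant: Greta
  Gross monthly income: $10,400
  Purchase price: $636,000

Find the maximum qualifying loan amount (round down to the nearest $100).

$132,500

Payment cap: 25% × $10,400 = $2,600/month.
At $19.61 per $1,000, that supports 2,600/19.61 × 1,000 ≈ $132,585 → $132,500.
LTV cap: 90% × $636,000 = $572,400 → $572,400.
Binding constraint: payment-to-income.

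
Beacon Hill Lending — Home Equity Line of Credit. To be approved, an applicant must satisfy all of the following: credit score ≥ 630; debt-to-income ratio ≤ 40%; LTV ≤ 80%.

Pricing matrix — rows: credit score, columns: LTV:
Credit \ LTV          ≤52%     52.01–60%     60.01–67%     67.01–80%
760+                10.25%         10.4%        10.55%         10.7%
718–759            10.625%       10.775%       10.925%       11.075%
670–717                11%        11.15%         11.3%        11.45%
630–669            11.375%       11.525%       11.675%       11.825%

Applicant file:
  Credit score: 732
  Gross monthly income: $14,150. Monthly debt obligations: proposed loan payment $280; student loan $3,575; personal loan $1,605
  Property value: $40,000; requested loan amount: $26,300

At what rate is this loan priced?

Credit score 732 ≥ 630; Total monthly debts = (280 + 3,575 + 1,605) = 5,460. DTI: 5,460 ÷ 14,150 = 38.6%, within the 40% cap
LTV: 26,300 ÷ 40,000 = 65.8%, within 80% cap
Row: 732 falls in 718–759. Column: 65.8% falls in 60.01–67%. Rate = 10.925%.

10.925%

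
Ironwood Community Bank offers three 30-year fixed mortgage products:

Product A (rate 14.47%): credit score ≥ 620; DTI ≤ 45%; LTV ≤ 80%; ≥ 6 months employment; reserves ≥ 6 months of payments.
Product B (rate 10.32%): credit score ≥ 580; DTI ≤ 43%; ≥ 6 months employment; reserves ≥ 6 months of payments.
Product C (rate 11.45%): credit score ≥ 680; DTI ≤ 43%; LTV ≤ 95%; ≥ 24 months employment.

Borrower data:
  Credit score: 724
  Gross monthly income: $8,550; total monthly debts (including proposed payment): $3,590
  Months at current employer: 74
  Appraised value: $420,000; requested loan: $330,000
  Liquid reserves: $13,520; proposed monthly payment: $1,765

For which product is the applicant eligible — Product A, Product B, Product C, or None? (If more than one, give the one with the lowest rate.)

Product B

DTI = 3,590/8,550 = 42%.
LTV = 330,000/420,000 = 78.6%.
Reserves = 13,520/1,765 = 7.7 months.
Product A: score 724 ≥ 620; DTI 42% ≤ 45%; LTV 78.6% ≤ 80%; employment 74 ≥ 6 mo; reserves 7.7 ≥ 6 mo → qualifies.
Product B: score 724 ≥ 580; DTI 42% ≤ 43%; employment 74 ≥ 6 mo; reserves 7.7 ≥ 6 mo → qualifies.
Product C: score 724 ≥ 680; DTI 42% ≤ 43%; LTV 78.6% ≤ 95%; employment 74 ≥ 24 mo → qualifies.
Qualifying: Product A, Product B, Product C. Lowest rate is 10.32% → Product B.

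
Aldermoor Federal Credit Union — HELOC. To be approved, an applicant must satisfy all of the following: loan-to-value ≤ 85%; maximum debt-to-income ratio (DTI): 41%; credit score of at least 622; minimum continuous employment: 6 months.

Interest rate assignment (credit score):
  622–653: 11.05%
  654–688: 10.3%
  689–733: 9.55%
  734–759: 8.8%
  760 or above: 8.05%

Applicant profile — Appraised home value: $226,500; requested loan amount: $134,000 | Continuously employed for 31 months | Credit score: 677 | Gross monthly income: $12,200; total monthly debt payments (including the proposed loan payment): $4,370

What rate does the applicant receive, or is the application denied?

Approved at 10.3%

Credit score 677 ≥ 622 (meets minimum)
Employment 31 ≥ 6 months
DTI: 4,370 ÷ 12,200 = 35.8%, within the 41% cap
Loan-to-value = 134,000/226,500 = 59.2% — pass (85% max)
All requirements met. Score 677 falls in the 654–688 tier → 10.3%.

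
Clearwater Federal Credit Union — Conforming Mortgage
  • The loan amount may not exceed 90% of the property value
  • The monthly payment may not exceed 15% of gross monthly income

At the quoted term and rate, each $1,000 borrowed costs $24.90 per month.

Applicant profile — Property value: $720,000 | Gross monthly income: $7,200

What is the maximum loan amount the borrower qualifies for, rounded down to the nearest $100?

Payment cap: 15% × $7,200 = $1,080/month.
At $24.90 per $1,000, that supports 1,080/24.90 × 1,000 ≈ $43,373 → $43,300.
LTV cap: 90% × $720,000 = $648,000 → $648,000.
Binding constraint: payment-to-income.

$43,300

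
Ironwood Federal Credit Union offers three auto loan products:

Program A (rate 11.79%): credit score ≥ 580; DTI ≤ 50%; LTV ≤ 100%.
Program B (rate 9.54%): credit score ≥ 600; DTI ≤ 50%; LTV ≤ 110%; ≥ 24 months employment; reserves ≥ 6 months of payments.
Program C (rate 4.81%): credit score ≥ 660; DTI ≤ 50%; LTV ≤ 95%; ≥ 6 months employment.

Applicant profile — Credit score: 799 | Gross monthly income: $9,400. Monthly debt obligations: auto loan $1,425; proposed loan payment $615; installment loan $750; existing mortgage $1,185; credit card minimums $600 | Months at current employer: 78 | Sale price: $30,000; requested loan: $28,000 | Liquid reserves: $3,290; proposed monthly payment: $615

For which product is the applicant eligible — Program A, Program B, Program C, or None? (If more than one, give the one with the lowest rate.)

Total debts = (1,425 + 615 + 750 + 1,185 + 600) = 4,575; DTI = 4,575/9,400 = 48.7%.
LTV = 28,000/30,000 = 93.3%.
Reserves = 3,290/615 = 5.3 months.
Program A: score 799 ≥ 580; DTI 48.7% ≤ 50%; LTV 93.3% ≤ 100% → qualifies.
Program B: score 799 ≥ 600; DTI 48.7% ≤ 50%; LTV 93.3% ≤ 110%; employment 78 ≥ 24 mo; reserves 5.3 < 6 mo → does not qualify.
Program C: score 799 ≥ 660; DTI 48.7% ≤ 50%; LTV 93.3% ≤ 95%; employment 78 ≥ 6 mo → qualifies.
Qualifying: Program A, Program C. Lowest rate is 4.81% → Program C.

Program C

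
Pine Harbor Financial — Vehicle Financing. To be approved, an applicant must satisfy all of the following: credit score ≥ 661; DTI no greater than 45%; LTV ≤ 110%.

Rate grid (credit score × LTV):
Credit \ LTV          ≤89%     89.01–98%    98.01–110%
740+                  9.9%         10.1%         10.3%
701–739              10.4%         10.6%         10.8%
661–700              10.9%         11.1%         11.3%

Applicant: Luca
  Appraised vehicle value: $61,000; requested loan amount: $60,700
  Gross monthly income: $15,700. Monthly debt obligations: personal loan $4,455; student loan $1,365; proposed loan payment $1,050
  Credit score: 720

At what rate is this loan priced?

10.8%

Credit score 720 ≥ 661; Total monthly debts = (4,455 + 1,365 + 1,050) = 6,870. DTI: 6,870 ÷ 15,700 = 43.8%, within the 45% cap
Loan-to-value = 60,700/61,000 = 99.5% — pass (110% max)
Credit 720 → row 701–739; LTV 99.5% → column 98.01–110%. Grid cell → 10.8%.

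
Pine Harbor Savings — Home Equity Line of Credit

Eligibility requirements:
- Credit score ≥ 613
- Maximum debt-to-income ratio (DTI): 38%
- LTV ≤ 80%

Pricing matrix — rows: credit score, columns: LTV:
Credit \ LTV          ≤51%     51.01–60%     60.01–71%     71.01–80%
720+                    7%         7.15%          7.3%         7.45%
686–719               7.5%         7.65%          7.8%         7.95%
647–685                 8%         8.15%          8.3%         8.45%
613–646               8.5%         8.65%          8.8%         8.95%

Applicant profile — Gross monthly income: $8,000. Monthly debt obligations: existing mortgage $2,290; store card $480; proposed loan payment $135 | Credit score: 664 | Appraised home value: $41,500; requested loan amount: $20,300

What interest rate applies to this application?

Credit score 664 ≥ 613; Total monthly debts = (2,290 + 480 + 135) = 2,905. Debt-to-income = 2,905/8,000 = 36.3% — meets 38% limit
LTV = 20,300/41,500 = 48.9% ≤ 80%
Score 664 is in the 647–685 band; LTV 48.9% is in the ≤51% band → 8%.

8%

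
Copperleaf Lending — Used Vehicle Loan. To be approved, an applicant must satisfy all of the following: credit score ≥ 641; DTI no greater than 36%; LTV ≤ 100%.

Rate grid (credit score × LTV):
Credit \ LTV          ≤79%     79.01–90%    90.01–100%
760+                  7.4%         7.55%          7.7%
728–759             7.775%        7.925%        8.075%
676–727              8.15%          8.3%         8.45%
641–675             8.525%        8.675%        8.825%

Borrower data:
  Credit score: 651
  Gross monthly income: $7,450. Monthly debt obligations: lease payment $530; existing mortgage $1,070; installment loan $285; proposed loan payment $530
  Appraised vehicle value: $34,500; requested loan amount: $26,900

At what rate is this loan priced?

Credit score 651 ≥ 641; Total monthly debts = (530 + 1,070 + 285 + 530) = 2,415. DTI: 2,415 ÷ 7,450 = 32.4%, within the 36% cap
Loan-to-value = 26,900/34,500 = 78% — pass (100% max)
Credit 651 → row 641–675; LTV 78% → column ≤79%. Grid cell → 8.525%.

8.525%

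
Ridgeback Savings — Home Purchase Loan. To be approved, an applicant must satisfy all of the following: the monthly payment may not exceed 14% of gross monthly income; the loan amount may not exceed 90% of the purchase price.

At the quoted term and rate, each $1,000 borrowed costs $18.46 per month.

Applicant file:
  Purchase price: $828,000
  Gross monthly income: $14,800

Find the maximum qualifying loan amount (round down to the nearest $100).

Payment cap: 14% × $14,800 = $2,072/month.
At $18.46 per $1,000, that supports 2,072/18.46 × 1,000 ≈ $112,242 → $112,200.
LTV cap: 90% × $828,000 = $745,200 → $745,200.
Binding constraint: payment-to-income.

$112,200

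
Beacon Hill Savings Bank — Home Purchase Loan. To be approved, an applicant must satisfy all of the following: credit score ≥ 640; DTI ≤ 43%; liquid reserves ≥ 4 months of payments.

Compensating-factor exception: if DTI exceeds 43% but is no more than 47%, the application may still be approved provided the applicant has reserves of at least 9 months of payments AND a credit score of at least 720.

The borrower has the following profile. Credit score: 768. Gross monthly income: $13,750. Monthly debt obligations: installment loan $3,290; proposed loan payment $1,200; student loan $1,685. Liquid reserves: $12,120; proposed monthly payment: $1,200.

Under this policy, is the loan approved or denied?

Approved

Credit score 768 ≥ 640 (meets base)
Total debts = (3,290 + 1,200 + 1,685) = 6,175. DTI: 6,175 ÷ 13,750 = 44.9%, over the 43% base limit.
Liquid reserves cover 12,120/1,200 = 10.1 months — ≥ 4 required
44.9% falls in the override range (43%–47%), so the compensating-factor test applies.
Override check — reserves: 10.1 mo (ok); score: 768 (ok).
Both override conditions satisfied; DTI exception granted.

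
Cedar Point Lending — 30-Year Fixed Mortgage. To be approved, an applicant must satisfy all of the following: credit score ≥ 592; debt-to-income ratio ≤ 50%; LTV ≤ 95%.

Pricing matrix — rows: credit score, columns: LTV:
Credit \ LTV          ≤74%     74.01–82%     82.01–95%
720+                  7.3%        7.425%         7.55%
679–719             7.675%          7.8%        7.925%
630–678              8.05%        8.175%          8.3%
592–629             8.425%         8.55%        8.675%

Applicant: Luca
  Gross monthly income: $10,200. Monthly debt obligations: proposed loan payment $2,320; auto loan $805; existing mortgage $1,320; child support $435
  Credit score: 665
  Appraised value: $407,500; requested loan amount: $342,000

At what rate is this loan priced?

8.3%

Credit score 665 ≥ 592; Total monthly debts = (2,320 + 805 + 1,320 + 435) = 4,880. DTI = 4,880/10,200 = 47.8% ≤ 50%
LTV: 342,000 ÷ 407,500 = 83.9%, within 95% cap
Row: 665 falls in 630–678. Column: 83.9% falls in 82.01–95%. Rate = 8.3%.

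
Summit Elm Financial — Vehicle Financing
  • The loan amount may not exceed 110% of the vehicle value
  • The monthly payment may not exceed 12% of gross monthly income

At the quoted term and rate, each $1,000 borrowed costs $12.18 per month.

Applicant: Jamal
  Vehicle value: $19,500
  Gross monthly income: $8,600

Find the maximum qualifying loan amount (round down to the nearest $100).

Payment cap: 12% × $8,600 = $1,032/month.
At $12.18 per $1,000, that supports 1,032/12.18 × 1,000 ≈ $84,729 → $84,700.
LTV cap: 110% × $19,500 = $21,450 → $21,400.
Binding constraint: loan-to-value.

$21,400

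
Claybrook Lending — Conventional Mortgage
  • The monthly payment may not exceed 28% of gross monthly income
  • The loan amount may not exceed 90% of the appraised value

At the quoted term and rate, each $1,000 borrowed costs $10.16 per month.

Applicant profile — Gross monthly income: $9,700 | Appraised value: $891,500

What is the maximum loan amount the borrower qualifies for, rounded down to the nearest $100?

$267,300

Payment cap: 28% × $9,700 = $2,716/month.
At $10.16 per $1,000, that supports 2,716/10.16 × 1,000 ≈ $267,322 → $267,300.
LTV cap: 90% × $891,500 = $802,350 → $802,300.
Binding constraint: payment-to-income.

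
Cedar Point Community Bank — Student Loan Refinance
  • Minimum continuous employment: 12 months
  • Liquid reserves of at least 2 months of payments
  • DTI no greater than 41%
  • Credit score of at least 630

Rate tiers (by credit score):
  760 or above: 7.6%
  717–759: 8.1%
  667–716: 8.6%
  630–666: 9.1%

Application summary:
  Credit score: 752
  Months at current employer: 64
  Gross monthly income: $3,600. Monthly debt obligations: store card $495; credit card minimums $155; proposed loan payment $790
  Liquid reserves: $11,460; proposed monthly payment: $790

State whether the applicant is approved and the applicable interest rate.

Approved at 8.1%

Credit score 752 ≥ 630 (meets minimum)
Employment 64 ≥ 12 months
Liquid reserves cover 11,460/790 = 14.5 months — ≥ 2 required
Total monthly debts = (495 + 155 + 790) = 1,440. DTI: 1,440 ÷ 3,600 = 40%, within the 41% cap
All requirements met. Score 752 falls in the 717–759 tier → 8.1%.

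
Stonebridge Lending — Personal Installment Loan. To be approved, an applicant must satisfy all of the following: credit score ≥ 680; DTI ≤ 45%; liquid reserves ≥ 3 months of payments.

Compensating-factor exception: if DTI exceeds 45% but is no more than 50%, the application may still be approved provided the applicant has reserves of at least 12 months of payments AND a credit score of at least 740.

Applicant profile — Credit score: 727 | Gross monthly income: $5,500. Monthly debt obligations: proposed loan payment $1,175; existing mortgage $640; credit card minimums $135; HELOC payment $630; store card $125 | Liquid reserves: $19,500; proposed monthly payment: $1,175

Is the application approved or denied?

Denied

Credit score 727 ≥ 680 (meets base)
Total debts = (1,175 + 640 + 135 + 630 + 125) = 2,705. DTI = 2,705/5,500 = 49.2% > 45% — standard DTI limit exceeded.
Liquid reserves cover 19,500/1,175 = 16.6 months — ≥ 3 required
DTI 49.2% is within the 45%–50% exception band; checking compensating factors.
Override check — reserves: 16.6 mo (ok); score: 727 (below 740).
Compensating-factor requirement not fully met.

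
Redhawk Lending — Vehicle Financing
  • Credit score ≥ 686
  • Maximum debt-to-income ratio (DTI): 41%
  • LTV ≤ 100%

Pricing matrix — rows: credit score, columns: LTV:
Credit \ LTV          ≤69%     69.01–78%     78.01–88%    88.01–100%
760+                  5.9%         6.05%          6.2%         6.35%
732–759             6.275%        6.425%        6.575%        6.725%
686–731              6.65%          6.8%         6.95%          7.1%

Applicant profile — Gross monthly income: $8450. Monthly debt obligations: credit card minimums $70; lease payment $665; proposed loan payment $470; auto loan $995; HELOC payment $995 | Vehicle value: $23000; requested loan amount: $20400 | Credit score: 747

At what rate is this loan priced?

Credit score 747 ≥ 686; Total monthly debts = (70 + 665 + 470 + 995 + 995) = 3,195. Debt-to-income = 3,195/8,450 = 37.8% — meets 41% limit
Loan-to-value = 20,400/23,000 = 88.7% — pass (100% max)
Row: 747 falls in 732–759. Column: 88.7% falls in 88.01–100%. Rate = 6.725%.

6.725%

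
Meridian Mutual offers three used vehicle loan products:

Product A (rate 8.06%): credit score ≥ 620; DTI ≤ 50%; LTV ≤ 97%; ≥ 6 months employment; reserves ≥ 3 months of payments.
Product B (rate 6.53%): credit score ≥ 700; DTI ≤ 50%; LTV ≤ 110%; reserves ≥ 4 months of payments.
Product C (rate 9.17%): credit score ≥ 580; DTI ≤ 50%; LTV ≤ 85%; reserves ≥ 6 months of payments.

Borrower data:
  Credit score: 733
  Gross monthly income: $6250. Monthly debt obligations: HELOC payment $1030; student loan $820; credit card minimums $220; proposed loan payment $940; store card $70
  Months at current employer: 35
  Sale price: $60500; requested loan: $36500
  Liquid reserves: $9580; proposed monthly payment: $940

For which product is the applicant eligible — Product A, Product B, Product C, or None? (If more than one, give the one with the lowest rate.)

Total debts = (1,030 + 820 + 220 + 940 + 70) = 3,080; DTI = 3,080/6,250 = 49.3%.
LTV = 36,500/60,500 = 60.3%.
Reserves = 9,580/940 = 10.2 months.
Product A: score 733 ≥ 620; DTI 49.3% ≤ 50%; LTV 60.3% ≤ 97%; employment 35 ≥ 6 mo; reserves 10.2 ≥ 3 mo → qualifies.
Product B: score 733 ≥ 700; DTI 49.3% ≤ 50%; LTV 60.3% ≤ 110%; reserves 10.2 ≥ 4 mo → qualifies.
Product C: score 733 ≥ 580; DTI 49.3% ≤ 50%; LTV 60.3% ≤ 85%; reserves 10.2 ≥ 6 mo → qualifies.
Qualifying: Product A, Product B, Product C. Lowest rate is 6.53% → Product B.

Product B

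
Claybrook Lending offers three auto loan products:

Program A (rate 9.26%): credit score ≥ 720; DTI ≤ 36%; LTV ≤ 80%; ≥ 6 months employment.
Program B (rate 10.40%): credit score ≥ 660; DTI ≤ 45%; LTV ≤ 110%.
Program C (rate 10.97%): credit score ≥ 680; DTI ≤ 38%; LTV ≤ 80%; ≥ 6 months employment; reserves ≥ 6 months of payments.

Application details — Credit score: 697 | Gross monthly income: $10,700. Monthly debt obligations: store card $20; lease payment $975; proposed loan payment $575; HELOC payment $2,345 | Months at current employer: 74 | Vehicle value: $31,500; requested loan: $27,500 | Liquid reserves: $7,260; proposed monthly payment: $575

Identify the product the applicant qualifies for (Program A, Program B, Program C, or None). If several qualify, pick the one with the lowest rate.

Total debts = (20 + 975 + 575 + 2,345) = 3,915; DTI = 3,915/10,700 = 36.6%.
LTV = 27,500/31,500 = 87.3%.
Reserves = 7,260/575 = 12.6 months.
Program A: score 697 < 720; DTI 36.6% > 36%; LTV 87.3% > 80%; employment 74 ≥ 6 mo → does not qualify.
Program B: score 697 ≥ 660; DTI 36.6% ≤ 45%; LTV 87.3% ≤ 110% → qualifies.
Program C: score 697 ≥ 680; DTI 36.6% ≤ 38%; LTV 87.3% > 80%; employment 74 ≥ 6 mo; reserves 12.6 ≥ 6 mo → does not qualify.

Program B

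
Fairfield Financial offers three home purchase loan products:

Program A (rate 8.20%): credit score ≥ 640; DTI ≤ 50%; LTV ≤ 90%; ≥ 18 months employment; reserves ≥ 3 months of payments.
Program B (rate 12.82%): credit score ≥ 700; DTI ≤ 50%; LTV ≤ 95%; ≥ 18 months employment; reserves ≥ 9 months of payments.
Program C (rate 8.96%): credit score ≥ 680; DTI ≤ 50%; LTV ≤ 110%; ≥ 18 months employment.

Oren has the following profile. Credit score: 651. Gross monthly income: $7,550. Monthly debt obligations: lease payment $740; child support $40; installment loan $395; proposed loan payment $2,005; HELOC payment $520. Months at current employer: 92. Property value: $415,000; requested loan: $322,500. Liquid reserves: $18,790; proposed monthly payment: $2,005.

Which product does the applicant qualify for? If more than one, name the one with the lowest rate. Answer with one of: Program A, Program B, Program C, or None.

Total debts = (740 + 40 + 395 + 2,005 + 520) = 3,700; DTI = 3,700/7,550 = 49%.
LTV = 322,500/415,000 = 77.7%.
Reserves = 18,790/2,005 = 9.4 months.
Program A: score 651 ≥ 640; DTI 49% ≤ 50%; LTV 77.7% ≤ 90%; employment 92 ≥ 18 mo; reserves 9.4 ≥ 3 mo → qualifies.
Program B: score 651 < 700; DTI 49% ≤ 50%; LTV 77.7% ≤ 95%; employment 92 ≥ 18 mo; reserves 9.4 ≥ 9 mo → does not qualify.
Program C: score 651 < 680; DTI 49% ≤ 50%; LTV 77.7% ≤ 110%; employment 92 ≥ 18 mo → does not qualify.

Program A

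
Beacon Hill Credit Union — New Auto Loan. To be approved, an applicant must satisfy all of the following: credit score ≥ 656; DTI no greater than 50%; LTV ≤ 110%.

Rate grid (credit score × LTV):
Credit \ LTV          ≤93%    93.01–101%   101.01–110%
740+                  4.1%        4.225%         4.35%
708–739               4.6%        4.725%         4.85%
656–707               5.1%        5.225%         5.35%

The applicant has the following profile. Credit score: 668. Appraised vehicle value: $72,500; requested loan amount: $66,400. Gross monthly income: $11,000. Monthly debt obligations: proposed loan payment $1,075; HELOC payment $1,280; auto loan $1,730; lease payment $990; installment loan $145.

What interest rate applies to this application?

Credit score 668 ≥ 656; Total monthly debts = (1,075 + 1,280 + 1,730 + 990 + 145) = 5,220. DTI: 5,220 ÷ 11,000 = 47.5%, within the 50% cap
LTV: 66,400 ÷ 72,500 = 91.6%, within 110% cap
Row: 668 falls in 656–707. Column: 91.6% falls in ≤93%. Rate = 5.1%.

5.1%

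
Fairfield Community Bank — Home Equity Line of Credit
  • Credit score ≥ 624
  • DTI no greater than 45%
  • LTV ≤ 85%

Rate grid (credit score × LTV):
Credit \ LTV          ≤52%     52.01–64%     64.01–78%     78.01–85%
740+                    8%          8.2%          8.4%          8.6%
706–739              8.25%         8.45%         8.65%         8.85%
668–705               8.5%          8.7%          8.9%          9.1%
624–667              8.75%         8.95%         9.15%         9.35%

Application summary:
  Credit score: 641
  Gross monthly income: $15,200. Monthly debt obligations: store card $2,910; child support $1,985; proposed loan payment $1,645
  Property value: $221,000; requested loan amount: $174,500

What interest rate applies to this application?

9.35%

Credit score 641 ≥ 624; Total monthly debts = (2,910 + 1,985 + 1,645) = 6,540. DTI: 6,540 ÷ 15,200 = 43%, within the 45% cap
LTV: 174,500 ÷ 221,000 = 79%, within 85% cap
Credit 641 → row 624–667; LTV 79% → column 78.01–85%. Grid cell → 9.35%.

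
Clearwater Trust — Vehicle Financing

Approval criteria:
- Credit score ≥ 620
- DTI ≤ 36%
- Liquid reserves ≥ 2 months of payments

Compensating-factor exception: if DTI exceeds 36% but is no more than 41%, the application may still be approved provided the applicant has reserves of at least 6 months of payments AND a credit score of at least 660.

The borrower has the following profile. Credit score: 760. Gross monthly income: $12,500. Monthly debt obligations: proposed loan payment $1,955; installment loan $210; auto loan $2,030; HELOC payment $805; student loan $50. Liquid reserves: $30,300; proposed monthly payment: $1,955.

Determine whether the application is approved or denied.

Approved

Credit score 760 ≥ 620 (meets base)
Total debts = (1,955 + 210 + 2,030 + 805 + 50) = 5,050. DTI: 5,050 ÷ 12,500 = 40.4%, over the 36% base limit.
Reserves = 30,300/1,955 = 15.5 months ≥ 2
DTI 40.4% is within the 36%–41% exception band; checking compensating factors.
Reserves 15.5 ≥ 6 months; credit score 760 ≥ 660.
Both compensating conditions met → exception applies.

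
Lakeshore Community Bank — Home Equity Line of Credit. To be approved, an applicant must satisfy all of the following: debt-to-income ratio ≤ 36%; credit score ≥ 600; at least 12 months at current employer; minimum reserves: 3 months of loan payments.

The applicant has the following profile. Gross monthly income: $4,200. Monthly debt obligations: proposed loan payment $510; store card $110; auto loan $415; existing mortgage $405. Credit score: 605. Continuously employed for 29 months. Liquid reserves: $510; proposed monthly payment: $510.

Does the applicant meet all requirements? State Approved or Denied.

Total monthly debts = (510 + 110 + 415 + 405) = 1,440. Debt-to-income = 1,440/4,200 = 34.3% — meets 36% limit
Credit score 605 ≥ 600 (meets)
Employment 29 ≥ 12 months
Reserves: 510 ÷ 510 = 1.0 months (below 3-month minimum)
Fails on reserves.

Denied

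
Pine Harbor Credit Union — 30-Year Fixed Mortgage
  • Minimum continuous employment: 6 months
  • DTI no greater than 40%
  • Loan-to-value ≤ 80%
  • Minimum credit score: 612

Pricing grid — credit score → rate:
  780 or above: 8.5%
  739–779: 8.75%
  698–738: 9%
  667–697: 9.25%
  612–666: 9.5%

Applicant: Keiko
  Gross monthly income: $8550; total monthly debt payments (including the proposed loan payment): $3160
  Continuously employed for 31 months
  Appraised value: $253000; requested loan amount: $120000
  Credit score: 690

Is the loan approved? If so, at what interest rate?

Approved at 9.25%

Credit score 690 ≥ 612 (meets minimum)
Loan-to-value = 120,000/253,000 = 47.4% — pass (80% max)
Employment 31 ≥ 6 months
DTI = 3,160/8,550 = 37% ≤ 40%
All requirements met. Score 690 falls in the 667–697 tier → 9.25%.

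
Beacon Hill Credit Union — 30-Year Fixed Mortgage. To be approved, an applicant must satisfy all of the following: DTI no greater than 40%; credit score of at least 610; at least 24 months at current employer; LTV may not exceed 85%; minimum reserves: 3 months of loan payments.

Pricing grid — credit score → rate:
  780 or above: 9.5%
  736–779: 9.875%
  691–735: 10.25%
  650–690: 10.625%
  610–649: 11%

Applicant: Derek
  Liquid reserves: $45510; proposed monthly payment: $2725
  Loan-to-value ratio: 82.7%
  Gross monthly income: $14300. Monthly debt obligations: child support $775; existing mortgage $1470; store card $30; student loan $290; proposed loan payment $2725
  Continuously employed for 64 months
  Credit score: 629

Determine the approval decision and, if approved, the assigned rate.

Credit score 629 ≥ 610 (meets minimum)
Reserves: 45,510 ÷ 2,725 = 16.7 months (meets 3-month minimum)
Total monthly debts = (775 + 1,470 + 30 + 290 + 2,725) = 5,290. DTI: 5,290 ÷ 14,300 = 37%, within the 40% cap
LTV 82.7% — within 85%
Employment 64 ≥ 24 months
All requirements met. Score 629 falls in the 610–649 tier → 11%.

Approved at 11%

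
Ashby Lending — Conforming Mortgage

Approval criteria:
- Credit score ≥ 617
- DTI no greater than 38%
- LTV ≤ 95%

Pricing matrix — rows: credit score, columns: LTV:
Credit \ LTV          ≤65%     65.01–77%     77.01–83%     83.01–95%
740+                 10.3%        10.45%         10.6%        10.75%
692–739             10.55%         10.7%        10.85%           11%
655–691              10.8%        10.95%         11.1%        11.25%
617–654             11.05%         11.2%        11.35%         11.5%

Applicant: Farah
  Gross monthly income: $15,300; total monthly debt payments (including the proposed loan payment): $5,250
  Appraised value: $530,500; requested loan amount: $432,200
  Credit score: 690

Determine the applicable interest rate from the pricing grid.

Credit score 690 ≥ 617; DTI = 5,250/15,300 = 34.3% ≤ 38%
LTV = 432,200/530,500 = 81.5% ≤ 95%
Row: 690 falls in 655–691. Column: 81.5% falls in 77.01–83%. Rate = 11.1%.

11.1%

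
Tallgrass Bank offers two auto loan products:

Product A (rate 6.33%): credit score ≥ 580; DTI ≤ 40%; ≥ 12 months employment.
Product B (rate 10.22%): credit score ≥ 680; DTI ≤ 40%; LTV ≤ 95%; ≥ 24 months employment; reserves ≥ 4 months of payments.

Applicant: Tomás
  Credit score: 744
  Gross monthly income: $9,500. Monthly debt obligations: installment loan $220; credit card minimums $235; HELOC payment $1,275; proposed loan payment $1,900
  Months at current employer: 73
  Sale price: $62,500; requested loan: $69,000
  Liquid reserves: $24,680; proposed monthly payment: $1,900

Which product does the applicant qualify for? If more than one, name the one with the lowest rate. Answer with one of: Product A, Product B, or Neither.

Total debts = (220 + 235 + 1,275 + 1,900) = 3,630; DTI = 3,630/9,500 = 38.2%.
LTV = 69,000/62,500 = 110.4%.
Reserves = 24,680/1,900 = 13.0 months.
Product A: score 744 ≥ 580; DTI 38.2% ≤ 40%; employment 73 ≥ 12 mo → qualifies.
Product B: score 744 ≥ 680; DTI 38.2% ≤ 40%; LTV 110.4% > 95%; employment 73 ≥ 24 mo; reserves 13.0 ≥ 4 mo → does not qualify.

Product A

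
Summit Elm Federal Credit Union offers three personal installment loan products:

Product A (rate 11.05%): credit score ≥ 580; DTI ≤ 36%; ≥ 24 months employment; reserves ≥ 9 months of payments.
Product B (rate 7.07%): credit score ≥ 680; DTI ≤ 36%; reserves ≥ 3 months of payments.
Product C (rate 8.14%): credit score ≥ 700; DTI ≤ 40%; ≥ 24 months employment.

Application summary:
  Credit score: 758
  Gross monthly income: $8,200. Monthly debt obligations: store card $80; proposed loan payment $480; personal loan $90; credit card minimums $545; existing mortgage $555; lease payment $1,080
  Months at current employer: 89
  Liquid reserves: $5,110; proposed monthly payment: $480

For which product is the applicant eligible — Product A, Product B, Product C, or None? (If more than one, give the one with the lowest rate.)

Total debts = (80 + 480 + 90 + 545 + 555 + 1,080) = 2,830; DTI = 2,830/8,200 = 34.5%.
Reserves = 5,110/480 = 10.6 months.
Product A: score 758 ≥ 580; DTI 34.5% ≤ 36%; employment 89 ≥ 24 mo; reserves 10.6 ≥ 9 mo → qualifies.
Product B: score 758 ≥ 680; DTI 34.5% ≤ 36%; reserves 10.6 ≥ 3 mo → qualifies.
Product C: score 758 ≥ 700; DTI 34.5% ≤ 40%; employment 89 ≥ 24 mo → qualifies.
Qualifying: Product A, Product B, Product C. Lowest rate is 7.07% → Product B.

Product B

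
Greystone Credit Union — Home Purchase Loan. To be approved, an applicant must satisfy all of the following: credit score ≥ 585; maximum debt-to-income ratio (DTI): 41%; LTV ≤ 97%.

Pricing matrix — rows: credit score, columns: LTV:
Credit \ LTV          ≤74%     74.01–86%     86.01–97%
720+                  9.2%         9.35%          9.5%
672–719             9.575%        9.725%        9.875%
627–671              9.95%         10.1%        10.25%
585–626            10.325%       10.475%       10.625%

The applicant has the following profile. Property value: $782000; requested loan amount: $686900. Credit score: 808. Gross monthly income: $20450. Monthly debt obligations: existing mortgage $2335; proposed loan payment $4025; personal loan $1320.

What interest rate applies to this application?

9.5%

Credit score 808 ≥ 585; Total monthly debts = (2,335 + 4,025 + 1,320) = 7,680. Debt-to-income = 7,680/20,450 = 37.6% — meets 41% limit
LTV: 686,900 ÷ 782,000 = 87.8%, within 97% cap
Score 808 is in the 720+ band; LTV 87.8% is in the 86.01–97% band → 9.5%.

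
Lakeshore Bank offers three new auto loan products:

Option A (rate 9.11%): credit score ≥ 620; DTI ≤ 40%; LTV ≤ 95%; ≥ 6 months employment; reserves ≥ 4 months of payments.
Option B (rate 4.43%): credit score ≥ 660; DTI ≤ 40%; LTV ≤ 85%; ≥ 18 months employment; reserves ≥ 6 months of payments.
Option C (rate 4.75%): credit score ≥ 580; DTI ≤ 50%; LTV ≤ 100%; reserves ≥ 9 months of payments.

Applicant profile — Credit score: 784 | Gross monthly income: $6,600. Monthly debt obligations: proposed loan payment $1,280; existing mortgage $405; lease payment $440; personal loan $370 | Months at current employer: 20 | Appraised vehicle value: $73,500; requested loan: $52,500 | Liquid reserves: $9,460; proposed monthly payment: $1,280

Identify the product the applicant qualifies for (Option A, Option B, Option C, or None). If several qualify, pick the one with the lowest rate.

Option B

Total debts = (1,280 + 405 + 440 + 370) = 2,495; DTI = 2,495/6,600 = 37.8%.
LTV = 52,500/73,500 = 71.4%.
Reserves = 9,460/1,280 = 7.4 months.
Option A: score 784 ≥ 620; DTI 37.8% ≤ 40%; LTV 71.4% ≤ 95%; employment 20 ≥ 6 mo; reserves 7.4 ≥ 4 mo → qualifies.
Option B: score 784 ≥ 660; DTI 37.8% ≤ 40%; LTV 71.4% ≤ 85%; employment 20 ≥ 18 mo; reserves 7.4 ≥ 6 mo → qualifies.
Option C: score 784 ≥ 580; DTI 37.8% ≤ 50%; LTV 71.4% ≤ 100%; reserves 7.4 < 9 mo → does not qualify.
Qualifying: Option A, Option B. Lowest rate is 4.43% → Option B.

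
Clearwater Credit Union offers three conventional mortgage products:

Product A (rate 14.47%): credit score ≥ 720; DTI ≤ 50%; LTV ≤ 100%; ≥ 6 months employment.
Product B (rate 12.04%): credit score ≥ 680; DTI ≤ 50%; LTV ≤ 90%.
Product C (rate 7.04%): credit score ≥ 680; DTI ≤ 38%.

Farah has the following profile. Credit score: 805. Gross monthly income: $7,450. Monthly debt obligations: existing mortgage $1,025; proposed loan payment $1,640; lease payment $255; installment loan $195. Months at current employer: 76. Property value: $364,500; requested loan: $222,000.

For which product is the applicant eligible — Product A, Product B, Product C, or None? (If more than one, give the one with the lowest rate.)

Total debts = (1,025 + 1,640 + 255 + 195) = 3,115; DTI = 3,115/7,450 = 41.8%.
LTV = 222,000/364,500 = 60.9%.
Product A: score 805 ≥ 720; DTI 41.8% ≤ 50%; LTV 60.9% ≤ 100%; employment 76 ≥ 6 mo → qualifies.
Product B: score 805 ≥ 680; DTI 41.8% ≤ 50%; LTV 60.9% ≤ 90% → qualifies.
Product C: score 805 ≥ 680; DTI 41.8% > 38% → does not qualify.
Qualifying: Product A, Product B. Lowest rate is 12.04% → Product B.

Product B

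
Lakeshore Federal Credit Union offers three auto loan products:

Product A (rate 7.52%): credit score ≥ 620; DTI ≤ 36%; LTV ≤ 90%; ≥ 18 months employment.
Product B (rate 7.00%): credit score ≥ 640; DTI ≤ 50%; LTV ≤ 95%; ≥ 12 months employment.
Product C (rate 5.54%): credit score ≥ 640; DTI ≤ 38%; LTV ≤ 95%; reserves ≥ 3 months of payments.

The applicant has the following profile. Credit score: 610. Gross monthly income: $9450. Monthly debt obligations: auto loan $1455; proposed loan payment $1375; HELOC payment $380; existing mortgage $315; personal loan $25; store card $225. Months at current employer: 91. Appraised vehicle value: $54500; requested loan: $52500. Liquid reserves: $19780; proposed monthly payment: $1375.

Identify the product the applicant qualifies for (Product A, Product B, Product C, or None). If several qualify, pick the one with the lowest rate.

Total debts = (1,455 + 1,375 + 380 + 315 + 25 + 225) = 3,775; DTI = 3,775/9,450 = 39.9%.
LTV = 52,500/54,500 = 96.3%.
Reserves = 19,780/1,375 = 14.4 months.
Product A: score 610 < 620; DTI 39.9% > 36%; LTV 96.3% > 90%; employment 91 ≥ 18 mo → does not qualify.
Product B: score 610 < 640; DTI 39.9% ≤ 50%; LTV 96.3% > 95%; employment 91 ≥ 12 mo → does not qualify.
Product C: score 610 < 640; DTI 39.9% > 38%; LTV 96.3% > 95%; reserves 14.4 ≥ 3 mo → does not qualify.

None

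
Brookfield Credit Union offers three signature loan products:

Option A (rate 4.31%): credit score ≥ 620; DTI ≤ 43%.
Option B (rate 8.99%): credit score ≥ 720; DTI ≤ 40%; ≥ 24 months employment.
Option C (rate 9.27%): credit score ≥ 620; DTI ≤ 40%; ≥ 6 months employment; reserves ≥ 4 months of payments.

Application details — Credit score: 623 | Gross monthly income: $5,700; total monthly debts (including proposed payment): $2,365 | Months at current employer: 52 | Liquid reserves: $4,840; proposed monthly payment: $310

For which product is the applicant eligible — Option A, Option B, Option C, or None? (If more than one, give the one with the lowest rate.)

DTI = 2,365/5,700 = 41.5%.
Reserves = 4,840/310 = 15.6 months.
Option A: score 623 ≥ 620; DTI 41.5% ≤ 43% → qualifies.
Option B: score 623 < 720; DTI 41.5% > 40%; employment 52 ≥ 24 mo → does not qualify.
Option C: score 623 ≥ 620; DTI 41.5% > 40%; employment 52 ≥ 6 mo; reserves 15.6 ≥ 4 mo → does not qualify.

Option A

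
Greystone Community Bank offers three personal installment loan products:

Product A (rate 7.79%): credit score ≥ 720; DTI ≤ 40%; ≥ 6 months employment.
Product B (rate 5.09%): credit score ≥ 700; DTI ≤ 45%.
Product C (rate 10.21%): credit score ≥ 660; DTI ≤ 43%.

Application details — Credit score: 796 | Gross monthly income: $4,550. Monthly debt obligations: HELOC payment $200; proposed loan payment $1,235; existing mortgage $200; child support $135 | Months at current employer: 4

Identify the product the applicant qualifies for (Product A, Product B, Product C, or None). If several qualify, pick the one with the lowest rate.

Product B

Total debts = (200 + 1,235 + 200 + 135) = 1,770; DTI = 1,770/4,550 = 38.9%.
Product A: score 796 ≥ 720; DTI 38.9% ≤ 40%; employment 4 < 6 mo → does not qualify.
Product B: score 796 ≥ 700; DTI 38.9% ≤ 45% → qualifies.
Product C: score 796 ≥ 660; DTI 38.9% ≤ 43% → qualifies.
Qualifying: Product B, Product C. Lowest rate is 5.09% → Product B.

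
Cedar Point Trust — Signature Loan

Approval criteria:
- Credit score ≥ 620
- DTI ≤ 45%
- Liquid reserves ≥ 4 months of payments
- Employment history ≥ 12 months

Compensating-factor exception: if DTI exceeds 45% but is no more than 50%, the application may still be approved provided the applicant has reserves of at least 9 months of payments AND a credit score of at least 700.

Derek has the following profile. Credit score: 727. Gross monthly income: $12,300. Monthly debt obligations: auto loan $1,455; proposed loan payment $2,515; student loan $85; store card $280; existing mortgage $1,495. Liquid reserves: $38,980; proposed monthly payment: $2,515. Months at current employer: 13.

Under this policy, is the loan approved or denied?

Approved

Credit score 727 ≥ 620 (meets base)
Total debts = (1,455 + 2,515 + 85 + 280 + 1,495) = 5,830. DTI: 5,830 ÷ 12,300 = 47.4%, over the 45% base limit.
Reserves = 38,980/2,515 = 15.5 months ≥ 4
Employment 13 ≥ 12 months
DTI 47.4% is within the 45%–50% exception band; checking compensating factors.
Override check — reserves: 15.5 mo (ok); score: 727 (ok).
Both override conditions satisfied; DTI exception granted.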